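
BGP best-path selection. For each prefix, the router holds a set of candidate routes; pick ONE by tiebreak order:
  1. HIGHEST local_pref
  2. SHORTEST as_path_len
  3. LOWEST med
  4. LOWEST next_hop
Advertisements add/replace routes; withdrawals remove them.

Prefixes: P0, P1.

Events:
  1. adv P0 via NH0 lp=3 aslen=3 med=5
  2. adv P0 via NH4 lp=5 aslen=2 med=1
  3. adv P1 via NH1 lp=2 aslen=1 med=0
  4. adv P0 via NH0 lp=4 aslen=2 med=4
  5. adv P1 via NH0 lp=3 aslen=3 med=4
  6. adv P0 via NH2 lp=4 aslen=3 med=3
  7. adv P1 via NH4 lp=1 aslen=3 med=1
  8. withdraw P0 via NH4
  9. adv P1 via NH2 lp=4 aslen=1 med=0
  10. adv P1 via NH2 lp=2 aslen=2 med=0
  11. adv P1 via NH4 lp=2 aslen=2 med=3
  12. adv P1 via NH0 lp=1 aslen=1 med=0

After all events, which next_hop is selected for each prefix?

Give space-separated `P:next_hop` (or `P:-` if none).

Op 1: best P0=NH0 P1=-
Op 2: best P0=NH4 P1=-
Op 3: best P0=NH4 P1=NH1
Op 4: best P0=NH4 P1=NH1
Op 5: best P0=NH4 P1=NH0
Op 6: best P0=NH4 P1=NH0
Op 7: best P0=NH4 P1=NH0
Op 8: best P0=NH0 P1=NH0
Op 9: best P0=NH0 P1=NH2
Op 10: best P0=NH0 P1=NH0
Op 11: best P0=NH0 P1=NH0
Op 12: best P0=NH0 P1=NH1

Answer: P0:NH0 P1:NH1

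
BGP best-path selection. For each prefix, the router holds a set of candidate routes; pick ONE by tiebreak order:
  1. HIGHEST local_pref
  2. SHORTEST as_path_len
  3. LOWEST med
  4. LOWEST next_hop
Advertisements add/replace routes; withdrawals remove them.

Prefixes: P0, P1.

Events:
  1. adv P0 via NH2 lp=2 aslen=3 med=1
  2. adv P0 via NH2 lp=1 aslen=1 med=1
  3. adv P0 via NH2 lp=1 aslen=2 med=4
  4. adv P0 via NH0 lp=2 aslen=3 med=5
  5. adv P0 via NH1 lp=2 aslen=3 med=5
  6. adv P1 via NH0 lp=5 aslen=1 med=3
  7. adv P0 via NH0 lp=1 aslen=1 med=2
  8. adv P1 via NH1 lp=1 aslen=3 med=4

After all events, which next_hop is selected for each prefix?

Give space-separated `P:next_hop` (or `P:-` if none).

Answer: P0:NH1 P1:NH0

Derivation:
Op 1: best P0=NH2 P1=-
Op 2: best P0=NH2 P1=-
Op 3: best P0=NH2 P1=-
Op 4: best P0=NH0 P1=-
Op 5: best P0=NH0 P1=-
Op 6: best P0=NH0 P1=NH0
Op 7: best P0=NH1 P1=NH0
Op 8: best P0=NH1 P1=NH0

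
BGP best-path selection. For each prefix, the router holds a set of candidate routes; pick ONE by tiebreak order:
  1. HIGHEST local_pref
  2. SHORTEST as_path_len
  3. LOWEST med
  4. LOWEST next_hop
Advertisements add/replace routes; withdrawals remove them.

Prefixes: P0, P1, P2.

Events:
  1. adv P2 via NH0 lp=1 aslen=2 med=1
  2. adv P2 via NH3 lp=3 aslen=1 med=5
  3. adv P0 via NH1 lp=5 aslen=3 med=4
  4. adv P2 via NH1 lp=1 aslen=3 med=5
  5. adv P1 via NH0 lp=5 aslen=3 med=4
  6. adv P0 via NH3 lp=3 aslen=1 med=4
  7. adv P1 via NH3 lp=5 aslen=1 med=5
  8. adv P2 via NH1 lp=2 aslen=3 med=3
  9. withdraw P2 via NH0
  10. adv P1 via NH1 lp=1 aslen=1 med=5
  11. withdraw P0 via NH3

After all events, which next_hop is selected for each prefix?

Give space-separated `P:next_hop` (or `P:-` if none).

Op 1: best P0=- P1=- P2=NH0
Op 2: best P0=- P1=- P2=NH3
Op 3: best P0=NH1 P1=- P2=NH3
Op 4: best P0=NH1 P1=- P2=NH3
Op 5: best P0=NH1 P1=NH0 P2=NH3
Op 6: best P0=NH1 P1=NH0 P2=NH3
Op 7: best P0=NH1 P1=NH3 P2=NH3
Op 8: best P0=NH1 P1=NH3 P2=NH3
Op 9: best P0=NH1 P1=NH3 P2=NH3
Op 10: best P0=NH1 P1=NH3 P2=NH3
Op 11: best P0=NH1 P1=NH3 P2=NH3

Answer: P0:NH1 P1:NH3 P2:NH3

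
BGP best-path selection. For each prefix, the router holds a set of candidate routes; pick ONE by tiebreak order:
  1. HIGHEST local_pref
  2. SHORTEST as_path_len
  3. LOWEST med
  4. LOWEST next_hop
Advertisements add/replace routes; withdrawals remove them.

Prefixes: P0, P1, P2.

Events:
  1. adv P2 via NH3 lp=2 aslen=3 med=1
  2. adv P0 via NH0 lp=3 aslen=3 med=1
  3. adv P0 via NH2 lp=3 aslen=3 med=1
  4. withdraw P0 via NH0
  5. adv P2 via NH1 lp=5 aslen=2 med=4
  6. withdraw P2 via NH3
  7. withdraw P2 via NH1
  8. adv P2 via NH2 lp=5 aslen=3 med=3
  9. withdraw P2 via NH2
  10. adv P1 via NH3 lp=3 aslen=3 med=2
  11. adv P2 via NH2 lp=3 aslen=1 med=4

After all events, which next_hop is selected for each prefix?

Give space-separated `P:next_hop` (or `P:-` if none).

Answer: P0:NH2 P1:NH3 P2:NH2

Derivation:
Op 1: best P0=- P1=- P2=NH3
Op 2: best P0=NH0 P1=- P2=NH3
Op 3: best P0=NH0 P1=- P2=NH3
Op 4: best P0=NH2 P1=- P2=NH3
Op 5: best P0=NH2 P1=- P2=NH1
Op 6: best P0=NH2 P1=- P2=NH1
Op 7: best P0=NH2 P1=- P2=-
Op 8: best P0=NH2 P1=- P2=NH2
Op 9: best P0=NH2 P1=- P2=-
Op 10: best P0=NH2 P1=NH3 P2=-
Op 11: best P0=NH2 P1=NH3 P2=NH2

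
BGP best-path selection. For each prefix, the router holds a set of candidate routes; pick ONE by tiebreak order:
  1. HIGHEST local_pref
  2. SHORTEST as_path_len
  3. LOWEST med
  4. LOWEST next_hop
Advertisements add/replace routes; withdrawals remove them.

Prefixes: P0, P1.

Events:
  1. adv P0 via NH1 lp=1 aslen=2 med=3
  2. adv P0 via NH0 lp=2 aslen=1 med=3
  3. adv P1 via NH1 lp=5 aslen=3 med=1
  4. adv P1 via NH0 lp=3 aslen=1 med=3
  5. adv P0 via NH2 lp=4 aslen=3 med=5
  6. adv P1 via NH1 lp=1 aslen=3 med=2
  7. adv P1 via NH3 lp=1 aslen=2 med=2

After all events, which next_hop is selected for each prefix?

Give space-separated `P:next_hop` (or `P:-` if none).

Op 1: best P0=NH1 P1=-
Op 2: best P0=NH0 P1=-
Op 3: best P0=NH0 P1=NH1
Op 4: best P0=NH0 P1=NH1
Op 5: best P0=NH2 P1=NH1
Op 6: best P0=NH2 P1=NH0
Op 7: best P0=NH2 P1=NH0

Answer: P0:NH2 P1:NH0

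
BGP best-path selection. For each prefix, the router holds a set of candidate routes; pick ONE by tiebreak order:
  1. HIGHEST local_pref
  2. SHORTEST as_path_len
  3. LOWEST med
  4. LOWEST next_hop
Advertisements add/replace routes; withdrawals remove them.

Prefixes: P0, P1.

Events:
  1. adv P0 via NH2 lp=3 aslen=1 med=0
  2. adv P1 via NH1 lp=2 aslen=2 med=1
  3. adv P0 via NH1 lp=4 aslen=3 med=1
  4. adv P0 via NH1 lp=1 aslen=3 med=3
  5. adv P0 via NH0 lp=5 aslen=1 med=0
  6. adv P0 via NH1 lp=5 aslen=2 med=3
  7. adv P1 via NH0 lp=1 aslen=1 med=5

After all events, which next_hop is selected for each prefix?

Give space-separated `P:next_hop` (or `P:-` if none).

Answer: P0:NH0 P1:NH1

Derivation:
Op 1: best P0=NH2 P1=-
Op 2: best P0=NH2 P1=NH1
Op 3: best P0=NH1 P1=NH1
Op 4: best P0=NH2 P1=NH1
Op 5: best P0=NH0 P1=NH1
Op 6: best P0=NH0 P1=NH1
Op 7: best P0=NH0 P1=NH1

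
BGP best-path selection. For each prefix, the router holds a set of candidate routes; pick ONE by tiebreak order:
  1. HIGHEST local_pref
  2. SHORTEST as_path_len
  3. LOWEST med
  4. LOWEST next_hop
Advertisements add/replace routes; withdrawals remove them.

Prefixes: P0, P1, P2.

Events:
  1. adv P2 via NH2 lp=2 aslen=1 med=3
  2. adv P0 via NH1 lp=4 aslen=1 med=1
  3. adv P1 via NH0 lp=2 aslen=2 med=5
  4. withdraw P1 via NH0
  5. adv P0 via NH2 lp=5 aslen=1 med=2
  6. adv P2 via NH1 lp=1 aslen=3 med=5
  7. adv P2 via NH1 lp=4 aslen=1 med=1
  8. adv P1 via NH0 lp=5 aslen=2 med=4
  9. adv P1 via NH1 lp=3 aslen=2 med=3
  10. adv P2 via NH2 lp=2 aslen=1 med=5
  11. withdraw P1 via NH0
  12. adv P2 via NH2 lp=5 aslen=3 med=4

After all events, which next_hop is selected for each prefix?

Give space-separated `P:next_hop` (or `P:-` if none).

Op 1: best P0=- P1=- P2=NH2
Op 2: best P0=NH1 P1=- P2=NH2
Op 3: best P0=NH1 P1=NH0 P2=NH2
Op 4: best P0=NH1 P1=- P2=NH2
Op 5: best P0=NH2 P1=- P2=NH2
Op 6: best P0=NH2 P1=- P2=NH2
Op 7: best P0=NH2 P1=- P2=NH1
Op 8: best P0=NH2 P1=NH0 P2=NH1
Op 9: best P0=NH2 P1=NH0 P2=NH1
Op 10: best P0=NH2 P1=NH0 P2=NH1
Op 11: best P0=NH2 P1=NH1 P2=NH1
Op 12: best P0=NH2 P1=NH1 P2=NH2

Answer: P0:NH2 P1:NH1 P2:NH2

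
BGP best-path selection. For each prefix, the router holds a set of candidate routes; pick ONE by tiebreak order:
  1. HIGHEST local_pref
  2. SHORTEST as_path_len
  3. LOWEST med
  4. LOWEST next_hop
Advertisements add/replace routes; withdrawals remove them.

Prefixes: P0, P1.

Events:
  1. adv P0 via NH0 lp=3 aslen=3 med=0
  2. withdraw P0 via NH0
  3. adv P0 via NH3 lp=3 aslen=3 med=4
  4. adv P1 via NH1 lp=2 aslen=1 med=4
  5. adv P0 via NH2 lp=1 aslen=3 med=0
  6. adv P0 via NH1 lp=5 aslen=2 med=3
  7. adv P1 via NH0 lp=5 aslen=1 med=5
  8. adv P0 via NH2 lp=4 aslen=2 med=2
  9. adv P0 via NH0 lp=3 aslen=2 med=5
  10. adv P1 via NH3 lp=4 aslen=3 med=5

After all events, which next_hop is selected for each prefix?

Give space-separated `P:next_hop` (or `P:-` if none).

Op 1: best P0=NH0 P1=-
Op 2: best P0=- P1=-
Op 3: best P0=NH3 P1=-
Op 4: best P0=NH3 P1=NH1
Op 5: best P0=NH3 P1=NH1
Op 6: best P0=NH1 P1=NH1
Op 7: best P0=NH1 P1=NH0
Op 8: best P0=NH1 P1=NH0
Op 9: best P0=NH1 P1=NH0
Op 10: best P0=NH1 P1=NH0

Answer: P0:NH1 P1:NH0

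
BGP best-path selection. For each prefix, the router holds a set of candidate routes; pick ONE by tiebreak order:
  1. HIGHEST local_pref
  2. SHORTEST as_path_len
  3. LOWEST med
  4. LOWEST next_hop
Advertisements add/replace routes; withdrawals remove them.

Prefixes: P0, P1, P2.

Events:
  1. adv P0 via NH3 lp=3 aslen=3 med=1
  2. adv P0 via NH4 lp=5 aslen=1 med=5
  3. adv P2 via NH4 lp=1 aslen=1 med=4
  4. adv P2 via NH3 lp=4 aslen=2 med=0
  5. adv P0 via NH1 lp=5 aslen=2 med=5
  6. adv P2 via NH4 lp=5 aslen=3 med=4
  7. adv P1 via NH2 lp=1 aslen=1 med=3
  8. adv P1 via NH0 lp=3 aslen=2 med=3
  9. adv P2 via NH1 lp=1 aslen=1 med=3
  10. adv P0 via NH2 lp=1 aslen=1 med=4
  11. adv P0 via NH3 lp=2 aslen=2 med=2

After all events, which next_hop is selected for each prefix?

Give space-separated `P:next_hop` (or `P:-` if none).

Answer: P0:NH4 P1:NH0 P2:NH4

Derivation:
Op 1: best P0=NH3 P1=- P2=-
Op 2: best P0=NH4 P1=- P2=-
Op 3: best P0=NH4 P1=- P2=NH4
Op 4: best P0=NH4 P1=- P2=NH3
Op 5: best P0=NH4 P1=- P2=NH3
Op 6: best P0=NH4 P1=- P2=NH4
Op 7: best P0=NH4 P1=NH2 P2=NH4
Op 8: best P0=NH4 P1=NH0 P2=NH4
Op 9: best P0=NH4 P1=NH0 P2=NH4
Op 10: best P0=NH4 P1=NH0 P2=NH4
Op 11: best P0=NH4 P1=NH0 P2=NH4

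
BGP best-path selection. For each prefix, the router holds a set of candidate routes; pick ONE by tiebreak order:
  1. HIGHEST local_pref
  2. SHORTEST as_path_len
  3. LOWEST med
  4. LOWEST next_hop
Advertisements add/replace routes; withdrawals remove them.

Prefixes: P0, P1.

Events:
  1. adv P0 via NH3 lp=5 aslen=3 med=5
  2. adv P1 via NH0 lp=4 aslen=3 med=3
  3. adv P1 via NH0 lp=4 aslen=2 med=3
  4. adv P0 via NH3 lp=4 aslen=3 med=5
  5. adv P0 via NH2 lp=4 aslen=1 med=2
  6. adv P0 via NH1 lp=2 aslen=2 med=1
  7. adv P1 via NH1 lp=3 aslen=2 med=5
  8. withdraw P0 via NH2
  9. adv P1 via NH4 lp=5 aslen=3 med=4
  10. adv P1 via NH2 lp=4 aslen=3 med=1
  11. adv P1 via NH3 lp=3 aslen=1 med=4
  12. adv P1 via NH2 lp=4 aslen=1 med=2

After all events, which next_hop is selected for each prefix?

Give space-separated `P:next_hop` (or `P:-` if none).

Op 1: best P0=NH3 P1=-
Op 2: best P0=NH3 P1=NH0
Op 3: best P0=NH3 P1=NH0
Op 4: best P0=NH3 P1=NH0
Op 5: best P0=NH2 P1=NH0
Op 6: best P0=NH2 P1=NH0
Op 7: best P0=NH2 P1=NH0
Op 8: best P0=NH3 P1=NH0
Op 9: best P0=NH3 P1=NH4
Op 10: best P0=NH3 P1=NH4
Op 11: best P0=NH3 P1=NH4
Op 12: best P0=NH3 P1=NH4

Answer: P0:NH3 P1:NH4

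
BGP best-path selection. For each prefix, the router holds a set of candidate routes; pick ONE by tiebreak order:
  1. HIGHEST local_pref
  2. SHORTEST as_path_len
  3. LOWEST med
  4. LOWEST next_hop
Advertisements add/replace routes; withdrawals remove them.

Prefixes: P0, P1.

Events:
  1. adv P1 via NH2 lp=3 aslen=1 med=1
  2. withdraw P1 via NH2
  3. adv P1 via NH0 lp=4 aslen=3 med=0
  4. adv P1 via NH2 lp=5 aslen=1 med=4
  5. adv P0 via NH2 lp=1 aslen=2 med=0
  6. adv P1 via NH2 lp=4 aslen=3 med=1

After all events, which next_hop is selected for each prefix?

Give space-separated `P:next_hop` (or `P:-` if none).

Answer: P0:NH2 P1:NH0

Derivation:
Op 1: best P0=- P1=NH2
Op 2: best P0=- P1=-
Op 3: best P0=- P1=NH0
Op 4: best P0=- P1=NH2
Op 5: best P0=NH2 P1=NH2
Op 6: best P0=NH2 P1=NH0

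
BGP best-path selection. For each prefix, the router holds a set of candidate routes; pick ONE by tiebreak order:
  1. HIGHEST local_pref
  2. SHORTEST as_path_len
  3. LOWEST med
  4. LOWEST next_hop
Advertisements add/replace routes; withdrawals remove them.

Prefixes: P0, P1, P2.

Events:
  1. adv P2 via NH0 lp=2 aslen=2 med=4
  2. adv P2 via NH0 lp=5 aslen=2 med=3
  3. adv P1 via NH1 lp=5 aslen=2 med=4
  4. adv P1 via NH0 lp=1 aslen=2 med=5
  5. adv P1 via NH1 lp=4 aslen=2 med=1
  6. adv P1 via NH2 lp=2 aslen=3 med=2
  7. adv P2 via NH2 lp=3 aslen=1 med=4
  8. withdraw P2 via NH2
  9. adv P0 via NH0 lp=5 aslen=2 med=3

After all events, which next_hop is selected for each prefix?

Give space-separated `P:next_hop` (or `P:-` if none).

Op 1: best P0=- P1=- P2=NH0
Op 2: best P0=- P1=- P2=NH0
Op 3: best P0=- P1=NH1 P2=NH0
Op 4: best P0=- P1=NH1 P2=NH0
Op 5: best P0=- P1=NH1 P2=NH0
Op 6: best P0=- P1=NH1 P2=NH0
Op 7: best P0=- P1=NH1 P2=NH0
Op 8: best P0=- P1=NH1 P2=NH0
Op 9: best P0=NH0 P1=NH1 P2=NH0

Answer: P0:NH0 P1:NH1 P2:NH0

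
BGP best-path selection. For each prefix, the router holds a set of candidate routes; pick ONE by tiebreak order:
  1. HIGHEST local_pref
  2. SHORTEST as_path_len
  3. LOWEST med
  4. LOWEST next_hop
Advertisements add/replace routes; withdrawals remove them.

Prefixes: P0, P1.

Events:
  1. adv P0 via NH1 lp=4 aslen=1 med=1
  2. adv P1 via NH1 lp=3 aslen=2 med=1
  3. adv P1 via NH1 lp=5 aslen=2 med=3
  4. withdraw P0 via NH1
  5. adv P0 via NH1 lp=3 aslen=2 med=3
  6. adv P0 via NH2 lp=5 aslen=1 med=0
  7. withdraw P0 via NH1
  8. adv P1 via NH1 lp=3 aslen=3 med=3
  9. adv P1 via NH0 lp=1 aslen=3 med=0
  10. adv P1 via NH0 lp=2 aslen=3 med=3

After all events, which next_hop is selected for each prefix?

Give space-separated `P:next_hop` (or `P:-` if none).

Op 1: best P0=NH1 P1=-
Op 2: best P0=NH1 P1=NH1
Op 3: best P0=NH1 P1=NH1
Op 4: best P0=- P1=NH1
Op 5: best P0=NH1 P1=NH1
Op 6: best P0=NH2 P1=NH1
Op 7: best P0=NH2 P1=NH1
Op 8: best P0=NH2 P1=NH1
Op 9: best P0=NH2 P1=NH1
Op 10: best P0=NH2 P1=NH1

Answer: P0:NH2 P1:NH1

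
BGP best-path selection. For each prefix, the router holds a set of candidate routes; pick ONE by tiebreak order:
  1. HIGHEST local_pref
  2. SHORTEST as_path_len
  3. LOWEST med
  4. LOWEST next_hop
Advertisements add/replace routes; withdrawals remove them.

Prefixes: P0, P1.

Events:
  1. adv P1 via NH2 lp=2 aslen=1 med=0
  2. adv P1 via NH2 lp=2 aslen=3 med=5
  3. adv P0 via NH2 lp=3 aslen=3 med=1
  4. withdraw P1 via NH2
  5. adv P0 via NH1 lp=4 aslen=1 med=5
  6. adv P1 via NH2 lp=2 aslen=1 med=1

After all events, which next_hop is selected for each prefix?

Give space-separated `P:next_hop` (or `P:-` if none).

Answer: P0:NH1 P1:NH2

Derivation:
Op 1: best P0=- P1=NH2
Op 2: best P0=- P1=NH2
Op 3: best P0=NH2 P1=NH2
Op 4: best P0=NH2 P1=-
Op 5: best P0=NH1 P1=-
Op 6: best P0=NH1 P1=NH2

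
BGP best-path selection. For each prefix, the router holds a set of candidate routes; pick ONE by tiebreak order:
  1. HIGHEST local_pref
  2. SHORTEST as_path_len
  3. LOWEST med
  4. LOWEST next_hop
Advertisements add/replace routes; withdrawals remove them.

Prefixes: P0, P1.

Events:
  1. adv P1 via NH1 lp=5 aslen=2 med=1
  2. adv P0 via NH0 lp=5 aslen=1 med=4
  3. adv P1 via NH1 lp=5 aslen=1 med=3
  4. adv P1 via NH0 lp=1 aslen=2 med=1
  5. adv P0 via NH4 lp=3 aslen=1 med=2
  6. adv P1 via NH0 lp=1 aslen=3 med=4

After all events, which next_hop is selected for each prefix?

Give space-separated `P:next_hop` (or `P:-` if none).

Op 1: best P0=- P1=NH1
Op 2: best P0=NH0 P1=NH1
Op 3: best P0=NH0 P1=NH1
Op 4: best P0=NH0 P1=NH1
Op 5: best P0=NH0 P1=NH1
Op 6: best P0=NH0 P1=NH1

Answer: P0:NH0 P1:NH1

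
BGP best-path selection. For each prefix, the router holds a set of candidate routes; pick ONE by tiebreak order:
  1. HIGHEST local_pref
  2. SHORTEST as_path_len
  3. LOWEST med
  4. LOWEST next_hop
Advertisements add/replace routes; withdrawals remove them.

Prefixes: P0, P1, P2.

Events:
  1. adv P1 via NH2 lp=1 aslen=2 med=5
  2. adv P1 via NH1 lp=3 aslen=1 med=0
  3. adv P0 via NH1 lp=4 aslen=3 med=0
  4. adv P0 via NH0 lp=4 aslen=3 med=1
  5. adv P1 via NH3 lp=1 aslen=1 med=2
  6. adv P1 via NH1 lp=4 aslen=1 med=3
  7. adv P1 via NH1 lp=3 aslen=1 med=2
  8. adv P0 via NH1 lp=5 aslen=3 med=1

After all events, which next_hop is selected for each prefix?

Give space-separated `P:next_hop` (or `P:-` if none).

Op 1: best P0=- P1=NH2 P2=-
Op 2: best P0=- P1=NH1 P2=-
Op 3: best P0=NH1 P1=NH1 P2=-
Op 4: best P0=NH1 P1=NH1 P2=-
Op 5: best P0=NH1 P1=NH1 P2=-
Op 6: best P0=NH1 P1=NH1 P2=-
Op 7: best P0=NH1 P1=NH1 P2=-
Op 8: best P0=NH1 P1=NH1 P2=-

Answer: P0:NH1 P1:NH1 P2:-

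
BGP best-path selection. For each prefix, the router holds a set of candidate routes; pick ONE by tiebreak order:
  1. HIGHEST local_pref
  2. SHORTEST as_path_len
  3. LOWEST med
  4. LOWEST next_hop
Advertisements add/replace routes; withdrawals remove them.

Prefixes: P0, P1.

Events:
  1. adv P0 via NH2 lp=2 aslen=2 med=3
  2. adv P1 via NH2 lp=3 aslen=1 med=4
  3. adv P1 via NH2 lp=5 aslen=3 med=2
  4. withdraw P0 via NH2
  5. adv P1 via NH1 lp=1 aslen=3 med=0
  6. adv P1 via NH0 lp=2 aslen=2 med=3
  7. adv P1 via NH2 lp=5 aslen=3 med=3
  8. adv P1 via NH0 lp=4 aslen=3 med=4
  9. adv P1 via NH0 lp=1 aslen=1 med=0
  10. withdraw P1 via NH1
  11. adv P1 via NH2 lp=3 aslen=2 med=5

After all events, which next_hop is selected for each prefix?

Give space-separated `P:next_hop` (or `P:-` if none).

Op 1: best P0=NH2 P1=-
Op 2: best P0=NH2 P1=NH2
Op 3: best P0=NH2 P1=NH2
Op 4: best P0=- P1=NH2
Op 5: best P0=- P1=NH2
Op 6: best P0=- P1=NH2
Op 7: best P0=- P1=NH2
Op 8: best P0=- P1=NH2
Op 9: best P0=- P1=NH2
Op 10: best P0=- P1=NH2
Op 11: best P0=- P1=NH2

Answer: P0:- P1:NH2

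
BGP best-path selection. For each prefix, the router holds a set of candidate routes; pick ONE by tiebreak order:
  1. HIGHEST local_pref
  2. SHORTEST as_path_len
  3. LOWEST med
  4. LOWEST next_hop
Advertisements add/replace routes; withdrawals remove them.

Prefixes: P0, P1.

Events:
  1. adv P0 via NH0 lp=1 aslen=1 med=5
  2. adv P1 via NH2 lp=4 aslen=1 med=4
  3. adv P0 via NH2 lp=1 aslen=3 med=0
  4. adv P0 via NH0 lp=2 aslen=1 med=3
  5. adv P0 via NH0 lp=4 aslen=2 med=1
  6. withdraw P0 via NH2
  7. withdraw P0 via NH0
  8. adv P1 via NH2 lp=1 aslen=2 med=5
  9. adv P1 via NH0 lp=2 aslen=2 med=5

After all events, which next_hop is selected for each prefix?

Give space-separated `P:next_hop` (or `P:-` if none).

Op 1: best P0=NH0 P1=-
Op 2: best P0=NH0 P1=NH2
Op 3: best P0=NH0 P1=NH2
Op 4: best P0=NH0 P1=NH2
Op 5: best P0=NH0 P1=NH2
Op 6: best P0=NH0 P1=NH2
Op 7: best P0=- P1=NH2
Op 8: best P0=- P1=NH2
Op 9: best P0=- P1=NH0

Answer: P0:- P1:NH0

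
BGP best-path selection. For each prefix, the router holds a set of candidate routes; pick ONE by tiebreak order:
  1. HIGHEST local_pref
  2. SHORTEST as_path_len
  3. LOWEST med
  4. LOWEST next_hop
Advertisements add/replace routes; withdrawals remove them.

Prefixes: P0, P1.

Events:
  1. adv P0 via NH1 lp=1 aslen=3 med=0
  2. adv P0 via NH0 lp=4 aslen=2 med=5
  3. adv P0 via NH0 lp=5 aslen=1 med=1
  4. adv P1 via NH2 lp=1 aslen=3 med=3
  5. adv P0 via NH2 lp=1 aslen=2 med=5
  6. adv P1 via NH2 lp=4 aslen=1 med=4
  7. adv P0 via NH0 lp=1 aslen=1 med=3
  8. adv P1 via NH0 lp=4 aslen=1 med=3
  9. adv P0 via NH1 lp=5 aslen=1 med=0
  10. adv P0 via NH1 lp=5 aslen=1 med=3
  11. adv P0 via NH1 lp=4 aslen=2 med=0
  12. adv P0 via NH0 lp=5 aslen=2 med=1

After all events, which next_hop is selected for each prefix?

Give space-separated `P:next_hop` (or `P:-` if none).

Op 1: best P0=NH1 P1=-
Op 2: best P0=NH0 P1=-
Op 3: best P0=NH0 P1=-
Op 4: best P0=NH0 P1=NH2
Op 5: best P0=NH0 P1=NH2
Op 6: best P0=NH0 P1=NH2
Op 7: best P0=NH0 P1=NH2
Op 8: best P0=NH0 P1=NH0
Op 9: best P0=NH1 P1=NH0
Op 10: best P0=NH1 P1=NH0
Op 11: best P0=NH1 P1=NH0
Op 12: best P0=NH0 P1=NH0

Answer: P0:NH0 P1:NH0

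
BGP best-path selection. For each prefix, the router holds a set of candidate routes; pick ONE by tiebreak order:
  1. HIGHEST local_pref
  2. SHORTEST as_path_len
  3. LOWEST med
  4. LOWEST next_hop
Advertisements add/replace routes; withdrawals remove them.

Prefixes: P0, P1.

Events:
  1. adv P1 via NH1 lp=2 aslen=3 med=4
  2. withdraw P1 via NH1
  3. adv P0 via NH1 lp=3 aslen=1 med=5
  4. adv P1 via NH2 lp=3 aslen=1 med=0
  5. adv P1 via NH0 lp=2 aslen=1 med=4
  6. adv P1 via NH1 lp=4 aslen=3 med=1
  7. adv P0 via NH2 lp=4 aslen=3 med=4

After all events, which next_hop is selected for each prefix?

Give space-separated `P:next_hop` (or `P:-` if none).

Op 1: best P0=- P1=NH1
Op 2: best P0=- P1=-
Op 3: best P0=NH1 P1=-
Op 4: best P0=NH1 P1=NH2
Op 5: best P0=NH1 P1=NH2
Op 6: best P0=NH1 P1=NH1
Op 7: best P0=NH2 P1=NH1

Answer: P0:NH2 P1:NH1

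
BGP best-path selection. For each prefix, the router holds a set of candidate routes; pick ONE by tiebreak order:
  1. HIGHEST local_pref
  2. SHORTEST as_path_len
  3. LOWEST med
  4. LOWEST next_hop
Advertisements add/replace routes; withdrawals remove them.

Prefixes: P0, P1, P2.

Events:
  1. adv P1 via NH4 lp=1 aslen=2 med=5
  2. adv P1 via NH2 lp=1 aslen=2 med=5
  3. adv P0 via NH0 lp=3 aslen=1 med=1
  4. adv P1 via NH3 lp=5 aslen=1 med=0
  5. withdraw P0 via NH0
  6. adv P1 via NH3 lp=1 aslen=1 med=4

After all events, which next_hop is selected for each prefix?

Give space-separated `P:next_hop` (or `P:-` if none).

Answer: P0:- P1:NH3 P2:-

Derivation:
Op 1: best P0=- P1=NH4 P2=-
Op 2: best P0=- P1=NH2 P2=-
Op 3: best P0=NH0 P1=NH2 P2=-
Op 4: best P0=NH0 P1=NH3 P2=-
Op 5: best P0=- P1=NH3 P2=-
Op 6: best P0=- P1=NH3 P2=-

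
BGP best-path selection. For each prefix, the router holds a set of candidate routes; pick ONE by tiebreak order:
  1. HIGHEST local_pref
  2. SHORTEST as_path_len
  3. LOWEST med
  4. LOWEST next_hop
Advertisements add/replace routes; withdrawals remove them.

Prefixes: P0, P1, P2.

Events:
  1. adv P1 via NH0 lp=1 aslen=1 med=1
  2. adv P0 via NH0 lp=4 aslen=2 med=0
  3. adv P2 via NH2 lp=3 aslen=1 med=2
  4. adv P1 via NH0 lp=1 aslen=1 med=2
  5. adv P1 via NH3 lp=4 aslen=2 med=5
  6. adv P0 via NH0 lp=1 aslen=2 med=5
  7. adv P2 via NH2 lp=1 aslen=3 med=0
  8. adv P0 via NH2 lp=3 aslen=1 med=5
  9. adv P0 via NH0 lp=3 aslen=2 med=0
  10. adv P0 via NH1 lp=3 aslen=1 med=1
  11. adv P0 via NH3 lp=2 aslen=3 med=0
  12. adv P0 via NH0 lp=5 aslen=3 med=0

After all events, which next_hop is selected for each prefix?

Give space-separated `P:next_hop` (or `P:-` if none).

Op 1: best P0=- P1=NH0 P2=-
Op 2: best P0=NH0 P1=NH0 P2=-
Op 3: best P0=NH0 P1=NH0 P2=NH2
Op 4: best P0=NH0 P1=NH0 P2=NH2
Op 5: best P0=NH0 P1=NH3 P2=NH2
Op 6: best P0=NH0 P1=NH3 P2=NH2
Op 7: best P0=NH0 P1=NH3 P2=NH2
Op 8: best P0=NH2 P1=NH3 P2=NH2
Op 9: best P0=NH2 P1=NH3 P2=NH2
Op 10: best P0=NH1 P1=NH3 P2=NH2
Op 11: best P0=NH1 P1=NH3 P2=NH2
Op 12: best P0=NH0 P1=NH3 P2=NH2

Answer: P0:NH0 P1:NH3 P2:NH2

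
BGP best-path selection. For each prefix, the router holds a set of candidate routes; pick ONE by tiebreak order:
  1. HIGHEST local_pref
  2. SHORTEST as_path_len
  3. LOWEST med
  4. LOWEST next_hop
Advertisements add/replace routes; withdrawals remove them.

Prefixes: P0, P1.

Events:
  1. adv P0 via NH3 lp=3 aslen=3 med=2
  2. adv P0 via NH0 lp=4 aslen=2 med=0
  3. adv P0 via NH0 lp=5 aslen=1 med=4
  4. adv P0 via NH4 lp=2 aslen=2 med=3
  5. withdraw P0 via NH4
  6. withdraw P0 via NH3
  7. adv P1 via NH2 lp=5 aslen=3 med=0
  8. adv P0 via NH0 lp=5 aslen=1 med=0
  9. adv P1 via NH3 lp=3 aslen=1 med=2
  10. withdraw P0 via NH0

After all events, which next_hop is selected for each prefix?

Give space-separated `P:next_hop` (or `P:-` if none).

Op 1: best P0=NH3 P1=-
Op 2: best P0=NH0 P1=-
Op 3: best P0=NH0 P1=-
Op 4: best P0=NH0 P1=-
Op 5: best P0=NH0 P1=-
Op 6: best P0=NH0 P1=-
Op 7: best P0=NH0 P1=NH2
Op 8: best P0=NH0 P1=NH2
Op 9: best P0=NH0 P1=NH2
Op 10: best P0=- P1=NH2

Answer: P0:- P1:NH2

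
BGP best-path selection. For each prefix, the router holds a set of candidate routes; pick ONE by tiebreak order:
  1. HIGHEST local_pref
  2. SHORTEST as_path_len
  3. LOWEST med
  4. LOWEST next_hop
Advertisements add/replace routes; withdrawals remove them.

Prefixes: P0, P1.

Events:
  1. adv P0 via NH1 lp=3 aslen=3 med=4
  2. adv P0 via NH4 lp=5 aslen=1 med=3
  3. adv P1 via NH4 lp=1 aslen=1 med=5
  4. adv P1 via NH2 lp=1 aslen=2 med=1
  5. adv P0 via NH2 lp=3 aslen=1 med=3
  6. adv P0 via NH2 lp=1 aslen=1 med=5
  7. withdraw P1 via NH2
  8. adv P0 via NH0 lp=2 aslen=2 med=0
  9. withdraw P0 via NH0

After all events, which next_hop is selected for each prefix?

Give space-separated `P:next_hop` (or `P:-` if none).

Op 1: best P0=NH1 P1=-
Op 2: best P0=NH4 P1=-
Op 3: best P0=NH4 P1=NH4
Op 4: best P0=NH4 P1=NH4
Op 5: best P0=NH4 P1=NH4
Op 6: best P0=NH4 P1=NH4
Op 7: best P0=NH4 P1=NH4
Op 8: best P0=NH4 P1=NH4
Op 9: best P0=NH4 P1=NH4

Answer: P0:NH4 P1:NH4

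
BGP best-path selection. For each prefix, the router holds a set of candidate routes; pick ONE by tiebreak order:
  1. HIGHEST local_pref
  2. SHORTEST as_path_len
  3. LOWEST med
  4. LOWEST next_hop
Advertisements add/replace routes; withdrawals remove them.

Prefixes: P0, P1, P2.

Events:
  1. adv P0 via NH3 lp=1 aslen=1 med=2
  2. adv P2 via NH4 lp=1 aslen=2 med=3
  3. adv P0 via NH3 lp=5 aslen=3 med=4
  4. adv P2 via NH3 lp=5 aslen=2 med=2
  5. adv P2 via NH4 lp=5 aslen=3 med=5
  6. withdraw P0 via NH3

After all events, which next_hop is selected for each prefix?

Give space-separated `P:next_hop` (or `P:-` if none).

Answer: P0:- P1:- P2:NH3

Derivation:
Op 1: best P0=NH3 P1=- P2=-
Op 2: best P0=NH3 P1=- P2=NH4
Op 3: best P0=NH3 P1=- P2=NH4
Op 4: best P0=NH3 P1=- P2=NH3
Op 5: best P0=NH3 P1=- P2=NH3
Op 6: best P0=- P1=- P2=NH3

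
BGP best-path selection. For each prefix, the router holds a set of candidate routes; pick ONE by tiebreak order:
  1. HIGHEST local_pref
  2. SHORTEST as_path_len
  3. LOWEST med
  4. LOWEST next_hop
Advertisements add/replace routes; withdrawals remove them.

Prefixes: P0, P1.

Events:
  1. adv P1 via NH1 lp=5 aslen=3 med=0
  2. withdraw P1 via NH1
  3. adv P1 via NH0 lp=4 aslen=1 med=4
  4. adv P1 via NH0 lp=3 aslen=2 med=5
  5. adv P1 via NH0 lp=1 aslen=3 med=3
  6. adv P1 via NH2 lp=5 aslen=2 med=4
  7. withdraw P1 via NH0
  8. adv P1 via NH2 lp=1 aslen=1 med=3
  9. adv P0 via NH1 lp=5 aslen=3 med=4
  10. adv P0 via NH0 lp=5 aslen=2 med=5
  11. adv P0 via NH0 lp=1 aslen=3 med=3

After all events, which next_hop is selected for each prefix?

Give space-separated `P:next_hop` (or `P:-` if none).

Answer: P0:NH1 P1:NH2

Derivation:
Op 1: best P0=- P1=NH1
Op 2: best P0=- P1=-
Op 3: best P0=- P1=NH0
Op 4: best P0=- P1=NH0
Op 5: best P0=- P1=NH0
Op 6: best P0=- P1=NH2
Op 7: best P0=- P1=NH2
Op 8: best P0=- P1=NH2
Op 9: best P0=NH1 P1=NH2
Op 10: best P0=NH0 P1=NH2
Op 11: best P0=NH1 P1=NH2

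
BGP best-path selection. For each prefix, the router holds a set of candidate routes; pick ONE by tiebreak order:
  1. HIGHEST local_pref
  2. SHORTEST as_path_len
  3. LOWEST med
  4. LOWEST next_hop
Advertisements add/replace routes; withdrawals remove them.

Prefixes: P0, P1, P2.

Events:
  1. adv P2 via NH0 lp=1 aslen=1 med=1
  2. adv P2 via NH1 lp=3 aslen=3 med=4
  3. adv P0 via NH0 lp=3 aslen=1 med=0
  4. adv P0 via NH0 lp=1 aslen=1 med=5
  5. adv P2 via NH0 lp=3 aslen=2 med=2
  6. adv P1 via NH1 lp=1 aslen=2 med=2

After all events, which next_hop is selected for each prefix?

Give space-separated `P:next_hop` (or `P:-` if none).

Op 1: best P0=- P1=- P2=NH0
Op 2: best P0=- P1=- P2=NH1
Op 3: best P0=NH0 P1=- P2=NH1
Op 4: best P0=NH0 P1=- P2=NH1
Op 5: best P0=NH0 P1=- P2=NH0
Op 6: best P0=NH0 P1=NH1 P2=NH0

Answer: P0:NH0 P1:NH1 P2:NH0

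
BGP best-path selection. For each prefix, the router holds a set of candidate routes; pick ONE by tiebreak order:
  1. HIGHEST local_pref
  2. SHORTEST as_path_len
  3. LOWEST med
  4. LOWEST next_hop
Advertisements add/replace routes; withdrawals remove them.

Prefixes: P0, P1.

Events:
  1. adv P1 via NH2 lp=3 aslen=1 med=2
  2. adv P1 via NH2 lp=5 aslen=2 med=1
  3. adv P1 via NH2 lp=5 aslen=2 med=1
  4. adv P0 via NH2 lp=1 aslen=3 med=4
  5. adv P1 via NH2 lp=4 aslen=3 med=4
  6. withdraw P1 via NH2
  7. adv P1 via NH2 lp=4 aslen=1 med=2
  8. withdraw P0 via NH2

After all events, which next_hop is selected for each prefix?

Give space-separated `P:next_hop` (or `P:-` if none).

Answer: P0:- P1:NH2

Derivation:
Op 1: best P0=- P1=NH2
Op 2: best P0=- P1=NH2
Op 3: best P0=- P1=NH2
Op 4: best P0=NH2 P1=NH2
Op 5: best P0=NH2 P1=NH2
Op 6: best P0=NH2 P1=-
Op 7: best P0=NH2 P1=NH2
Op 8: best P0=- P1=NH2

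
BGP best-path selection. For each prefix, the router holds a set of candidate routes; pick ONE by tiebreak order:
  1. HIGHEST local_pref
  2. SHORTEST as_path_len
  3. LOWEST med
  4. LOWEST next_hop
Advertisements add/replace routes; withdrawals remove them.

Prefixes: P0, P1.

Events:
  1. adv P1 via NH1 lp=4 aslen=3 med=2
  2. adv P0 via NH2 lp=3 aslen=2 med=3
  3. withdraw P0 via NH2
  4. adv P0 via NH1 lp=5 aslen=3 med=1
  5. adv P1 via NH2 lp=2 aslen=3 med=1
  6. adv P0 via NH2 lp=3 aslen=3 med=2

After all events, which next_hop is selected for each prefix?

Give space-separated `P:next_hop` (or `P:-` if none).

Op 1: best P0=- P1=NH1
Op 2: best P0=NH2 P1=NH1
Op 3: best P0=- P1=NH1
Op 4: best P0=NH1 P1=NH1
Op 5: best P0=NH1 P1=NH1
Op 6: best P0=NH1 P1=NH1

Answer: P0:NH1 P1:NH1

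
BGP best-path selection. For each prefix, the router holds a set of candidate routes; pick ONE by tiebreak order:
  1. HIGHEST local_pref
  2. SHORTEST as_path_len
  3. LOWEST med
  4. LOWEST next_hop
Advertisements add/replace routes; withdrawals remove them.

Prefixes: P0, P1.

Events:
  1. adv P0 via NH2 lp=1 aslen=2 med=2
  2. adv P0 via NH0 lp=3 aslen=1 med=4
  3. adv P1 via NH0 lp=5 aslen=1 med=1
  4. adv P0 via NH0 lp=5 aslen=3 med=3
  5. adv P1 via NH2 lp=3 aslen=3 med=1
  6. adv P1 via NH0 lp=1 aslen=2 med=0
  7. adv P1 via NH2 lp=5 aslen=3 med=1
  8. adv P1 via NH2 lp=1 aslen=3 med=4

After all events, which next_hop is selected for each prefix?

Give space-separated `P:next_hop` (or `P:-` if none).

Answer: P0:NH0 P1:NH0

Derivation:
Op 1: best P0=NH2 P1=-
Op 2: best P0=NH0 P1=-
Op 3: best P0=NH0 P1=NH0
Op 4: best P0=NH0 P1=NH0
Op 5: best P0=NH0 P1=NH0
Op 6: best P0=NH0 P1=NH2
Op 7: best P0=NH0 P1=NH2
Op 8: best P0=NH0 P1=NH0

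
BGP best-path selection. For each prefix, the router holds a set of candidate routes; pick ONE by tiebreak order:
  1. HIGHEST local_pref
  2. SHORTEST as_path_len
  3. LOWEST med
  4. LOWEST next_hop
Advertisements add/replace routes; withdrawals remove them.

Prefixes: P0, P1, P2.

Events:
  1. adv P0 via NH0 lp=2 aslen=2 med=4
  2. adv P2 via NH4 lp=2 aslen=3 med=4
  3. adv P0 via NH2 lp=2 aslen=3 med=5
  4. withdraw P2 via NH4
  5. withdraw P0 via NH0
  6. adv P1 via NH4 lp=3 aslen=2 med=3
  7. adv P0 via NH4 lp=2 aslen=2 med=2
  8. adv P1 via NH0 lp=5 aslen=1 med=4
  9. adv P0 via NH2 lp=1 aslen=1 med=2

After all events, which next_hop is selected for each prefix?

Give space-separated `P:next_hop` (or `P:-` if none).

Answer: P0:NH4 P1:NH0 P2:-

Derivation:
Op 1: best P0=NH0 P1=- P2=-
Op 2: best P0=NH0 P1=- P2=NH4
Op 3: best P0=NH0 P1=- P2=NH4
Op 4: best P0=NH0 P1=- P2=-
Op 5: best P0=NH2 P1=- P2=-
Op 6: best P0=NH2 P1=NH4 P2=-
Op 7: best P0=NH4 P1=NH4 P2=-
Op 8: best P0=NH4 P1=NH0 P2=-
Op 9: best P0=NH4 P1=NH0 P2=-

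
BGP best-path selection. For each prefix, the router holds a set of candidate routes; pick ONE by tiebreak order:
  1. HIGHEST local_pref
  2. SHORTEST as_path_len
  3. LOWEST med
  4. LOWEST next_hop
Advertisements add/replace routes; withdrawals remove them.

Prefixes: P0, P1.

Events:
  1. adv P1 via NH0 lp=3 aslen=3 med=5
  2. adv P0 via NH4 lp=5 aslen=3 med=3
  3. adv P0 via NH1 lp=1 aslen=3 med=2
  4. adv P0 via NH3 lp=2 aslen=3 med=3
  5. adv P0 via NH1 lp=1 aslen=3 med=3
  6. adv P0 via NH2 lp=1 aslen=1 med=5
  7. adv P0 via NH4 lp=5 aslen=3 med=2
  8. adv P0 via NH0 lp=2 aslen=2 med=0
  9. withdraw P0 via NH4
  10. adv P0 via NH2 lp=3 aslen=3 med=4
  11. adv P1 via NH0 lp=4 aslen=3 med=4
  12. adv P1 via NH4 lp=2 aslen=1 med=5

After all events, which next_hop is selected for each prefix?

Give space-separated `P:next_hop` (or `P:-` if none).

Answer: P0:NH2 P1:NH0

Derivation:
Op 1: best P0=- P1=NH0
Op 2: best P0=NH4 P1=NH0
Op 3: best P0=NH4 P1=NH0
Op 4: best P0=NH4 P1=NH0
Op 5: best P0=NH4 P1=NH0
Op 6: best P0=NH4 P1=NH0
Op 7: best P0=NH4 P1=NH0
Op 8: best P0=NH4 P1=NH0
Op 9: best P0=NH0 P1=NH0
Op 10: best P0=NH2 P1=NH0
Op 11: best P0=NH2 P1=NH0
Op 12: best P0=NH2 P1=NH0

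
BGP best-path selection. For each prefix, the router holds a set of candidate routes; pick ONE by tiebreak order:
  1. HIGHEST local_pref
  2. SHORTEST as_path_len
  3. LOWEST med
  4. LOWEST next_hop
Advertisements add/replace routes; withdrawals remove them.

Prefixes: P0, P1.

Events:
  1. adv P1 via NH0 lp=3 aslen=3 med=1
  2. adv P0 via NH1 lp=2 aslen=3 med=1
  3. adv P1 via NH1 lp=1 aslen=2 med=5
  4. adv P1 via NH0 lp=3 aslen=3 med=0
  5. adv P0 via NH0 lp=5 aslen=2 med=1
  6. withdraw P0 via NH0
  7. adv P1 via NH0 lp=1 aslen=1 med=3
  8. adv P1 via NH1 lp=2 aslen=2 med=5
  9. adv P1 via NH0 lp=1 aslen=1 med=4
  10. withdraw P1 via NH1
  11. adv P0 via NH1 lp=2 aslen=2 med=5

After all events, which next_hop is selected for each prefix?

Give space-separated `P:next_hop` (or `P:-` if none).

Answer: P0:NH1 P1:NH0

Derivation:
Op 1: best P0=- P1=NH0
Op 2: best P0=NH1 P1=NH0
Op 3: best P0=NH1 P1=NH0
Op 4: best P0=NH1 P1=NH0
Op 5: best P0=NH0 P1=NH0
Op 6: best P0=NH1 P1=NH0
Op 7: best P0=NH1 P1=NH0
Op 8: best P0=NH1 P1=NH1
Op 9: best P0=NH1 P1=NH1
Op 10: best P0=NH1 P1=NH0
Op 11: best P0=NH1 P1=NH0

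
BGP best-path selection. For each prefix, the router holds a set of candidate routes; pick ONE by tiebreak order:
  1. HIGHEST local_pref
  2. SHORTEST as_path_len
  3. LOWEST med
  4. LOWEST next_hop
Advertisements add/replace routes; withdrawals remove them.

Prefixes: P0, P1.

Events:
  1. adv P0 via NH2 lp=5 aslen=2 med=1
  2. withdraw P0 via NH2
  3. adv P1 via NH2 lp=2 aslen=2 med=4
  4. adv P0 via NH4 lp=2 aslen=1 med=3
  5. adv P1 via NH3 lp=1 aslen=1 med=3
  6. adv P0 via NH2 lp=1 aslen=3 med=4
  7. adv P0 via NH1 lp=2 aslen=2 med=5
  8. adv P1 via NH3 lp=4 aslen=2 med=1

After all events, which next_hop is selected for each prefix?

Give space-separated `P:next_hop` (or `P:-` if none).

Answer: P0:NH4 P1:NH3

Derivation:
Op 1: best P0=NH2 P1=-
Op 2: best P0=- P1=-
Op 3: best P0=- P1=NH2
Op 4: best P0=NH4 P1=NH2
Op 5: best P0=NH4 P1=NH2
Op 6: best P0=NH4 P1=NH2
Op 7: best P0=NH4 P1=NH2
Op 8: best P0=NH4 P1=NH3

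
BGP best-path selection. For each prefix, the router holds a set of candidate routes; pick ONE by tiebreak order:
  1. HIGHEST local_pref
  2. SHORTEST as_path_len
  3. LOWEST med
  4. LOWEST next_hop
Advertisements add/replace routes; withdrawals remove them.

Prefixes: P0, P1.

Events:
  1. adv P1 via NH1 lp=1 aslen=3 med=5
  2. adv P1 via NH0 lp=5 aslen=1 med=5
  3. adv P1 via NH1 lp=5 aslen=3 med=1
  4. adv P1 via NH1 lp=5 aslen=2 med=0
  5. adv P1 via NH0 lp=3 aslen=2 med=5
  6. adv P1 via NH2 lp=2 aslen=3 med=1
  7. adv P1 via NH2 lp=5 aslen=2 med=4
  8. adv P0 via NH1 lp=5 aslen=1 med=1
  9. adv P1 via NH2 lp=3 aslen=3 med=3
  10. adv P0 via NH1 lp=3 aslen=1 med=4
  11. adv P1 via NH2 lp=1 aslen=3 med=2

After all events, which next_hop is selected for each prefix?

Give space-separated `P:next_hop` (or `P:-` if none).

Answer: P0:NH1 P1:NH1

Derivation:
Op 1: best P0=- P1=NH1
Op 2: best P0=- P1=NH0
Op 3: best P0=- P1=NH0
Op 4: best P0=- P1=NH0
Op 5: best P0=- P1=NH1
Op 6: best P0=- P1=NH1
Op 7: best P0=- P1=NH1
Op 8: best P0=NH1 P1=NH1
Op 9: best P0=NH1 P1=NH1
Op 10: best P0=NH1 P1=NH1
Op 11: best P0=NH1 P1=NH1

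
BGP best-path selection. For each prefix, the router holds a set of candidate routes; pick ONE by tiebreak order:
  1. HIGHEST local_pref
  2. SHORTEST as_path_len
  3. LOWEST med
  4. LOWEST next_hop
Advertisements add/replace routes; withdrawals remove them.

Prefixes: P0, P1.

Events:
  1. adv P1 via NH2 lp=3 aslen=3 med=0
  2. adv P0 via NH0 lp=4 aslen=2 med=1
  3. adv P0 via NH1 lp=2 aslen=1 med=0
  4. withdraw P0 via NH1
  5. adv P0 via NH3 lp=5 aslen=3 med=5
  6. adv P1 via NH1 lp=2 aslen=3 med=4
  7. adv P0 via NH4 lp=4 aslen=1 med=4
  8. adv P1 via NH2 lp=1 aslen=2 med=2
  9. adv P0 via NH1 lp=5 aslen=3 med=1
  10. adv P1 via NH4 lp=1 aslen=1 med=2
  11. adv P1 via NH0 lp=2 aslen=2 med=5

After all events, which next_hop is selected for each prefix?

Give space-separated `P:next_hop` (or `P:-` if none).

Answer: P0:NH1 P1:NH0

Derivation:
Op 1: best P0=- P1=NH2
Op 2: best P0=NH0 P1=NH2
Op 3: best P0=NH0 P1=NH2
Op 4: best P0=NH0 P1=NH2
Op 5: best P0=NH3 P1=NH2
Op 6: best P0=NH3 P1=NH2
Op 7: best P0=NH3 P1=NH2
Op 8: best P0=NH3 P1=NH1
Op 9: best P0=NH1 P1=NH1
Op 10: best P0=NH1 P1=NH1
Op 11: best P0=NH1 P1=NH0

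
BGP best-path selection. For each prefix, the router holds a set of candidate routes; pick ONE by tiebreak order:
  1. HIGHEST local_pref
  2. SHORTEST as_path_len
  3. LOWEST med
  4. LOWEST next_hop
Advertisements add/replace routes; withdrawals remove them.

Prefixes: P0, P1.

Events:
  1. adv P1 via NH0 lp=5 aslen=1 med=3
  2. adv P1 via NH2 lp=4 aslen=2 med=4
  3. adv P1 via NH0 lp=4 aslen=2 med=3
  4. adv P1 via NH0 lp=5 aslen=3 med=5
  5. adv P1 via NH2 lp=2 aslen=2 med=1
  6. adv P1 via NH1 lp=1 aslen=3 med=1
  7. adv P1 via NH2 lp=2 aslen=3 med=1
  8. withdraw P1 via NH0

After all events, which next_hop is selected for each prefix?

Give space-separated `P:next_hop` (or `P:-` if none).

Op 1: best P0=- P1=NH0
Op 2: best P0=- P1=NH0
Op 3: best P0=- P1=NH0
Op 4: best P0=- P1=NH0
Op 5: best P0=- P1=NH0
Op 6: best P0=- P1=NH0
Op 7: best P0=- P1=NH0
Op 8: best P0=- P1=NH2

Answer: P0:- P1:NH2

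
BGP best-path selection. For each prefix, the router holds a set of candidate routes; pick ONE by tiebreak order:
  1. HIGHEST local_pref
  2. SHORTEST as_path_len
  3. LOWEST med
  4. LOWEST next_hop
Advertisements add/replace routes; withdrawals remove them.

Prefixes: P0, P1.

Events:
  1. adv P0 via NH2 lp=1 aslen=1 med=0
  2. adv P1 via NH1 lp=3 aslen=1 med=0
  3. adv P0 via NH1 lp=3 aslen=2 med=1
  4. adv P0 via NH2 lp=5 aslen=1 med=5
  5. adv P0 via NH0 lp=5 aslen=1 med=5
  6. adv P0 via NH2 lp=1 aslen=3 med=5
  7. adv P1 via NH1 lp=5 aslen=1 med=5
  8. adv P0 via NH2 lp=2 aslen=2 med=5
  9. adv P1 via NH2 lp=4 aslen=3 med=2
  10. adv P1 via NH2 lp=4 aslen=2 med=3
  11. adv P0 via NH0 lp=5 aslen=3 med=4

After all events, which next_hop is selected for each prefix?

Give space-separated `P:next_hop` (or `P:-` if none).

Op 1: best P0=NH2 P1=-
Op 2: best P0=NH2 P1=NH1
Op 3: best P0=NH1 P1=NH1
Op 4: best P0=NH2 P1=NH1
Op 5: best P0=NH0 P1=NH1
Op 6: best P0=NH0 P1=NH1
Op 7: best P0=NH0 P1=NH1
Op 8: best P0=NH0 P1=NH1
Op 9: best P0=NH0 P1=NH1
Op 10: best P0=NH0 P1=NH1
Op 11: best P0=NH0 P1=NH1

Answer: P0:NH0 P1:NH1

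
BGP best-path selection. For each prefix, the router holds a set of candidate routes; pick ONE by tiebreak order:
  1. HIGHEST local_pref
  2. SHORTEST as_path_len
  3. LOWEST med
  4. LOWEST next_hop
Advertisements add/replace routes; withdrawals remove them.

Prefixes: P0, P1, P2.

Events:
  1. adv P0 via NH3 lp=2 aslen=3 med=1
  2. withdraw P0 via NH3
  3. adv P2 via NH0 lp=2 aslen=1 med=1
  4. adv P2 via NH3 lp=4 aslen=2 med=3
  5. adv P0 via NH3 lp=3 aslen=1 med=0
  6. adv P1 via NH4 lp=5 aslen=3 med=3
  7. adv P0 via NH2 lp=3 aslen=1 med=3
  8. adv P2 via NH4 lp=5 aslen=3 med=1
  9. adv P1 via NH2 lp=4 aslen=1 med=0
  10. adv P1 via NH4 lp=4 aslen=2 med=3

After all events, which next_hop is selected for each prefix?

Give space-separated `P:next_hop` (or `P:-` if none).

Op 1: best P0=NH3 P1=- P2=-
Op 2: best P0=- P1=- P2=-
Op 3: best P0=- P1=- P2=NH0
Op 4: best P0=- P1=- P2=NH3
Op 5: best P0=NH3 P1=- P2=NH3
Op 6: best P0=NH3 P1=NH4 P2=NH3
Op 7: best P0=NH3 P1=NH4 P2=NH3
Op 8: best P0=NH3 P1=NH4 P2=NH4
Op 9: best P0=NH3 P1=NH4 P2=NH4
Op 10: best P0=NH3 P1=NH2 P2=NH4

Answer: P0:NH3 P1:NH2 P2:NH4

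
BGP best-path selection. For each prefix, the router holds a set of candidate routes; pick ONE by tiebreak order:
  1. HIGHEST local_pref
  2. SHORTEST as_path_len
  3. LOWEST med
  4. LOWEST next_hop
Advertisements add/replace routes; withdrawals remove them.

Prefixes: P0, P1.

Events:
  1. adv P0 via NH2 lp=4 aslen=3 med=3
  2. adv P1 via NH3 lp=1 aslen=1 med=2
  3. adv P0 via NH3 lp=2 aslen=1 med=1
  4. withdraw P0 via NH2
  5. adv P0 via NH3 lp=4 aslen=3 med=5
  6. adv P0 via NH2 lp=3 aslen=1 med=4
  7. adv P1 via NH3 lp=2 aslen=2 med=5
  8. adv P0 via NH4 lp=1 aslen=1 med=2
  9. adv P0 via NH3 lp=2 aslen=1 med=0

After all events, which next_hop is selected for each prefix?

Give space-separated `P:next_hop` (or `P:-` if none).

Answer: P0:NH2 P1:NH3

Derivation:
Op 1: best P0=NH2 P1=-
Op 2: best P0=NH2 P1=NH3
Op 3: best P0=NH2 P1=NH3
Op 4: best P0=NH3 P1=NH3
Op 5: best P0=NH3 P1=NH3
Op 6: best P0=NH3 P1=NH3
Op 7: best P0=NH3 P1=NH3
Op 8: best P0=NH3 P1=NH3
Op 9: best P0=NH2 P1=NH3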